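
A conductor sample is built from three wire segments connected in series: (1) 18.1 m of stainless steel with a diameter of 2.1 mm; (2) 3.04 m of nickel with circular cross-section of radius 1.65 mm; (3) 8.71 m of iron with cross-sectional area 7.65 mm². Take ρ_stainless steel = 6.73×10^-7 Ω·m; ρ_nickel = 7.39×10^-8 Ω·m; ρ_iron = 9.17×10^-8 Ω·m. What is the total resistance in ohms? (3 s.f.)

Seg 1: A = π(d/2)² = π(1.0500e-03 m)² = 3.464e-06 m²
R_1 = (6.73×10^-7)(18.1)/(3.464e-06) = 3.517 Ω
Seg 2: A = πr² = π(1.6500e-03 m)² = 8.553e-06 m²
R_2 = (7.39×10^-8)(3.04)/(8.553e-06) = 0.02627 Ω
Seg 3: A = 7.65 mm² = 7.650e-06 m²
R_3 = (9.17×10^-8)(8.71)/(7.650e-06) = 0.1044 Ω
R_total = R_1 + R_2 + R_3 = 3.65 Ω

3.65 Ω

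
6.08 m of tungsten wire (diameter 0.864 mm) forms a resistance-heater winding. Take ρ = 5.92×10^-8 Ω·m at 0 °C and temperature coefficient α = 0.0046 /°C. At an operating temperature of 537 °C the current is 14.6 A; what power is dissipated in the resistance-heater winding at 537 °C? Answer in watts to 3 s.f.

454 W

A = π(d/2)² = π(4.3200e-04 m)² = 5.863e-07 m²
R₍0₎ = ρL/A = (5.92×10^-8)(6.08)/(5.863e-07) = 0.6139 Ω
R₍537₎ = R₍0₎(1 + αΔT) = 0.6139 × (1 + 0.0046×537) = 2.13 Ω
P = I²R = (14.6)² × 2.13 = 454 W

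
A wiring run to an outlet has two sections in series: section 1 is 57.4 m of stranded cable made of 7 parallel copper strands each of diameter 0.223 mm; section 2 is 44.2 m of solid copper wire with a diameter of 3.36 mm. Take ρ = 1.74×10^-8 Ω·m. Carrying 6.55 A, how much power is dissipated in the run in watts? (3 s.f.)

Section 1: A_strand = π(1.1150e-04)² = 3.906e-08 m²; R₁ = ρL/(N·A_s) = (1.74×10^-8)(57.4)/(7×3.906e-08) = 3.653 Ω
Section 2: A = π(d/2)² = π(1.6800e-03 m)² = 8.867e-06 m²
R₂ = (1.74×10^-8)(44.2)/(8.867e-06) = 0.08674 Ω
R = R₁ + R₂ = 3.74 Ω
P = I²R = (6.55)² × 3.74 = 160 W

160 W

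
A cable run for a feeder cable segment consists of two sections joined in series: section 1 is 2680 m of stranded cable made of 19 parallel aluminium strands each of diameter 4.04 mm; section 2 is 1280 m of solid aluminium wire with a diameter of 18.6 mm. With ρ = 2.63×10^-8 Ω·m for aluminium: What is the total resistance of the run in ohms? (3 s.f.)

0.413 Ω

Section 1: A_strand = π(2.0200e-03)² = 1.282e-05 m²; R₁ = ρL/(N·A_s) = (2.63×10^-8)(2680)/(19×1.282e-05) = 0.2894 Ω
Section 2: A = π(d/2)² = π(9.3000e-03 m)² = 2.717e-04 m²
R₂ = (2.63×10^-8)(1280)/(2.717e-04) = 0.1239 Ω
R = R₁ + R₂ = 0.413 Ω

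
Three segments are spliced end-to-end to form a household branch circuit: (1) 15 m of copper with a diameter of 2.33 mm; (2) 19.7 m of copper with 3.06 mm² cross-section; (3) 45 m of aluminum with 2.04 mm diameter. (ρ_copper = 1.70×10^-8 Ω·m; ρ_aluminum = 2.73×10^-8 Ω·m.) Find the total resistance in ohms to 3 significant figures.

Seg 1: A = π(d/2)² = π(1.1650e-03 m)² = 4.264e-06 m²
R_1 = (1.70×10^-8)(15)/(4.264e-06) = 0.05981 Ω
Seg 2: A = 3.06 mm² = 3.060e-06 m²
R_2 = (1.70×10^-8)(19.7)/(3.060e-06) = 0.1094 Ω
Seg 3: A = π(d/2)² = π(1.0200e-03 m)² = 3.269e-06 m²
R_3 = (2.73×10^-8)(45)/(3.269e-06) = 0.3759 Ω
R_total = R_1 + R_2 + R_3 = 0.545 Ω

0.545 Ω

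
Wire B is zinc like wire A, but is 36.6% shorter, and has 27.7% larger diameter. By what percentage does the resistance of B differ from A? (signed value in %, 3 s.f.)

R ∝ L/d², so R_B/R_A = (1 − 36.6/100) × (1 + 27.7/100)⁻²
= 0.634 × 0.6132 = 0.3888
(R_B − R_A)/R_A = 0.3888 − 1 = -61.1%

-61.1%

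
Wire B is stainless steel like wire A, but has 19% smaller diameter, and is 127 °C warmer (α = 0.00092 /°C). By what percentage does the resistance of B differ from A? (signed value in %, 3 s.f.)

70.2%

R ∝ ρL/d² with ρ ∝ (1+αΔT), so R_B/R_A = (1 − 19/100)⁻² × (1 + 0.00092×127)
= 1.524 × 1.117 = 1.702
(R_B − R_A)/R_A = 1.702 − 1 = 70.2%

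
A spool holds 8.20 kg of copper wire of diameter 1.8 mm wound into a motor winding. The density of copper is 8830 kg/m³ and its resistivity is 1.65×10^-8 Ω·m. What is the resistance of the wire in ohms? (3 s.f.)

A = π(d/2)² = π(9.0000e-04 m)² = 2.5447e-06 m²
L = m/(density·A) = 8.2/(8830×2.5447e-06) = 364.9 m
R = ρL/A = (1.65×10^-8)(364.9)/(2.5447e-06) = 2.37 Ω

2.37 Ω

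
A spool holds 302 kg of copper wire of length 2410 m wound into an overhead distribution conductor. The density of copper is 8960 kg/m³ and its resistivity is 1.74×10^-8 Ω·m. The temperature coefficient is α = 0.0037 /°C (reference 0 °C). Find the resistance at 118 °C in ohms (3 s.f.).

A = m/(density·L) = 302/(8960×2410) = 1.3986e-05 m²
R = ρL/A = (1.74×10^-8)(2410)/(1.3986e-05) = 2.998 Ω
R(118 °C) = 2.998 × (1 + 0.0037×118) = 4.31 Ω

4.31 Ω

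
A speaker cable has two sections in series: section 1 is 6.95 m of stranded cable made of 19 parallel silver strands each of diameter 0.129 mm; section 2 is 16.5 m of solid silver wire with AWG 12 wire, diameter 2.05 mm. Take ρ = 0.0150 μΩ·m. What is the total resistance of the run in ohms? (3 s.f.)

ρ = 0.0150 μΩ·m = 1.50×10^-8 Ω·m
Section 1: A_strand = π(6.4500e-05)² = 1.307e-08 m²; R₁ = ρL/(N·A_s) = (1.50×10^-8)(6.95)/(19×1.307e-08) = 0.4198 Ω
Section 2: A = π(2.05/2 mm)² = π(1.0250e-03 m)² = 3.301e-06 m²
R₂ = (1.50×10^-8)(16.5)/(3.301e-06) = 0.07499 Ω
R = R₁ + R₂ = 0.495 Ω

0.495 Ω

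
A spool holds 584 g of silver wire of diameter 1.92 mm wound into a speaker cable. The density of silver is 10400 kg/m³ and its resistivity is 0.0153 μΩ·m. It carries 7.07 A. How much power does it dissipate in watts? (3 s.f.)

5.12 W

ρ = 0.0153 μΩ·m = 1.53×10^-8 Ω·m
A = π(d/2)² = π(9.6000e-04 m)² = 2.8953e-06 m²
L = m/(density·A) = 0.584/(10400×2.8953e-06) = 19.39 m
R = ρL/A = (1.53×10^-8)(19.39)/(2.8953e-06) = 0.1025 Ω
P = I²R = (7.07)² × 0.1025 = 5.12 W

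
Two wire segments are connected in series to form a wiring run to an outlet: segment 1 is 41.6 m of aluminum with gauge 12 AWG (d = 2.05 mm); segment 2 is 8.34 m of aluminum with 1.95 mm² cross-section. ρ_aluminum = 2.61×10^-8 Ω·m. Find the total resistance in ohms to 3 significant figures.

0.441 Ω

Segment 1: A = π(2.05/2 mm)² = π(1.0250e-03 m)² = 3.301e-06 m²
R₁ = ρL/A = (2.61×10^-8)(41.6)/(3.301e-06) = 0.329 Ω
Segment 2: A = 1.95 mm² = 1.950e-06 m²
R₂ = (2.61×10^-8)(8.34)/(1.950e-06) = 0.1116 Ω
R = R₁ + R₂ = 0.441 Ω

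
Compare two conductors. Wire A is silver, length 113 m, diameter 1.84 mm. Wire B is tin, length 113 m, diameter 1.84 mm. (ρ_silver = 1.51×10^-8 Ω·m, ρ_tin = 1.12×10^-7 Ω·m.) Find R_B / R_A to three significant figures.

R ∝ ρL/d², so R_B/R_A = (ρ_B/ρ_A)
= (1.12×10^-7/1.51×10^-8) = 7.42

7.42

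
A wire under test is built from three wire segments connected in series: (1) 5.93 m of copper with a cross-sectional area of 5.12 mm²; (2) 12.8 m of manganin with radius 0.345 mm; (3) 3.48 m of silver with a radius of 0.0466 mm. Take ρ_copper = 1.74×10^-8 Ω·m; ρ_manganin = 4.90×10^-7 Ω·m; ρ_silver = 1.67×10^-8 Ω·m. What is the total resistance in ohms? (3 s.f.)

25.3 Ω

Seg 1: A = 5.12 mm² = 5.120e-06 m²
R_1 = (1.74×10^-8)(5.93)/(5.120e-06) = 0.02015 Ω
Seg 2: A = πr² = π(3.4500e-04 m)² = 3.739e-07 m²
R_2 = (4.90×10^-7)(12.8)/(3.739e-07) = 16.77 Ω
Seg 3: A = πr² = π(4.6600e-05 m)² = 6.822e-09 m²
R_3 = (1.67×10^-8)(3.48)/(6.822e-09) = 8.519 Ω
R_total = R_1 + R_2 + R_3 = 25.3 Ω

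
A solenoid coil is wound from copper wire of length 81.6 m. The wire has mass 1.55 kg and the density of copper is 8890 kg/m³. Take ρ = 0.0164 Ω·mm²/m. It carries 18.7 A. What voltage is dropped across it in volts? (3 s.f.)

ρ = 0.0164 Ω·mm²/m = 1.64×10^-8 Ω·m
A = m/(density·L) = 1.55/(8890×81.6) = 2.1367e-06 m²
R = ρL/A = (1.64×10^-8)(81.6)/(2.1367e-06) = 0.6263 Ω
V = IR = 18.7 × 0.6263 = 11.7 V

11.7 V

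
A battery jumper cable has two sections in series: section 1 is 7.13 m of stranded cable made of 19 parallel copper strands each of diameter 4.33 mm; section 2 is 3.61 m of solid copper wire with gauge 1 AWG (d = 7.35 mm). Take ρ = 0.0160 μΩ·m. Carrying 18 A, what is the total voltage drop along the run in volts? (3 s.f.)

ρ = 0.0160 μΩ·m = 1.60×10^-8 Ω·m
Section 1: A_strand = π(2.1650e-03)² = 1.473e-05 m²; R₁ = ρL/(N·A_s) = (1.60×10^-8)(7.13)/(19×1.473e-05) = 4.077×10^-4 Ω
Section 2: A = π(7.35/2 mm)² = π(3.6750e-03 m)² = 4.243e-05 m²
R₂ = (1.60×10^-8)(3.61)/(4.243e-05) = 0.001361 Ω
R = R₁ + R₂ = 0.001769 Ω
V = IR = 18 × 0.001769 = 0.0318 V

0.0318 V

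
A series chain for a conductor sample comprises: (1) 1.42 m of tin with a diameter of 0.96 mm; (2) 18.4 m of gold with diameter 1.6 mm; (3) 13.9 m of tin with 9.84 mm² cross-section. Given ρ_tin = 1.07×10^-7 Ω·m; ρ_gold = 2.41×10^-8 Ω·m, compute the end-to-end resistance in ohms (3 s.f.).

Seg 1: A = π(d/2)² = π(4.8000e-04 m)² = 7.238e-07 m²
R_1 = (1.07×10^-7)(1.42)/(7.238e-07) = 0.2099 Ω
Seg 2: A = π(d/2)² = π(8.0000e-04 m)² = 2.011e-06 m²
R_2 = (2.41×10^-8)(18.4)/(2.011e-06) = 0.2205 Ω
Seg 3: A = 9.84 mm² = 9.840e-06 m²
R_3 = (1.07×10^-7)(13.9)/(9.840e-06) = 0.1511 Ω
R_total = R_1 + R_2 + R_3 = 0.582 Ω

0.582 Ω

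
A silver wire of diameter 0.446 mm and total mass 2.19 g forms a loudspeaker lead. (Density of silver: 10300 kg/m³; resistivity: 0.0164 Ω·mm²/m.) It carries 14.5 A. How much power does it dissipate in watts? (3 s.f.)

30.0 W

ρ = 0.0164 Ω·mm²/m = 1.64×10^-8 Ω·m
A = π(d/2)² = π(2.2300e-04 m)² = 1.5623e-07 m²
L = m/(density·A) = 0.00219/(10300×1.5623e-07) = 1.361 m
R = ρL/A = (1.64×10^-8)(1.361)/(1.5623e-07) = 0.1429 Ω
P = I²R = (14.5)² × 0.1429 = 30.0 W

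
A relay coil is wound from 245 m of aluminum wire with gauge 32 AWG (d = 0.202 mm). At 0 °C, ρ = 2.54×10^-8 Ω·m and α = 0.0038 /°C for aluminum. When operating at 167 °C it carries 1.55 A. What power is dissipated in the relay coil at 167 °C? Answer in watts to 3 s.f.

A = π(0.202/2 mm)² = π(1.0100e-04 m)² = 3.205e-08 m²
R₍0₎ = ρL/A = (2.54×10^-8)(245)/(3.205e-08) = 194.2 Ω
R₍167₎ = R₍0₎(1 + αΔT) = 194.2 × (1 + 0.0038×167) = 317.4 Ω
P = I²R = (1.55)² × 317.4 = 763 W

763 W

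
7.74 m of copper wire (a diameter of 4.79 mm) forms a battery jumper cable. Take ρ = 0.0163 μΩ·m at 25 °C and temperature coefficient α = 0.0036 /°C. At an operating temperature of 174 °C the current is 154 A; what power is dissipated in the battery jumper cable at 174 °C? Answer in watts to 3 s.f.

ρ = 0.0163 μΩ·m = 1.63×10^-8 Ω·m
A = π(d/2)² = π(2.3950e-03 m)² = 1.802e-05 m²
R₍25₎ = ρL/A = (1.63×10^-8)(7.74)/(1.802e-05) = 0.007001 Ω
R₍174₎ = R₍25₎(1 + αΔT) = 0.007001 × (1 + 0.0036×149) = 0.01076 Ω
P = I²R = (154)² × 0.01076 = 255 W

255 W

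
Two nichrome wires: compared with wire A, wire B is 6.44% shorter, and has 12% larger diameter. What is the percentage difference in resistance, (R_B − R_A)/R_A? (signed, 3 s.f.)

-25.4%

R ∝ L/d², so R_B/R_A = (1 − 6.44/100) × (1 + 12/100)⁻²
= 0.9356 × 0.7972 = 0.7459
(R_B − R_A)/R_A = 0.7459 − 1 = -25.4%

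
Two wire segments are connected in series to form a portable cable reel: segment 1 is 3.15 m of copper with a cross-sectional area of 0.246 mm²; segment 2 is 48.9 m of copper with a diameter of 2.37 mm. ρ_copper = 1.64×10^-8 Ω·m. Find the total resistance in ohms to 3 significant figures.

0.392 Ω

Segment 1: A = 0.246 mm² = 2.460e-07 m²
R₁ = ρL/A = (1.64×10^-8)(3.15)/(2.460e-07) = 0.21 Ω
Segment 2: A = π(d/2)² = π(1.1850e-03 m)² = 4.412e-06 m²
R₂ = (1.64×10^-8)(48.9)/(4.412e-06) = 0.1818 Ω
R = R₁ + R₂ = 0.392 Ω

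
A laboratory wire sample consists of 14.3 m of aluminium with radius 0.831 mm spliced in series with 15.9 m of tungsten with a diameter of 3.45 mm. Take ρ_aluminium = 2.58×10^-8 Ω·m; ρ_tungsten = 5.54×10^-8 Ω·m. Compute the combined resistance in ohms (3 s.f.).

Segment 1: A = πr² = π(8.3100e-04 m)² = 2.169e-06 m²
R₁ = ρL/A = (2.58×10^-8)(14.3)/(2.169e-06) = 0.1701 Ω
Segment 2: A = π(d/2)² = π(1.7250e-03 m)² = 9.348e-06 m²
R₂ = (5.54×10^-8)(15.9)/(9.348e-06) = 0.09423 Ω
R = R₁ + R₂ = 0.264 Ω

0.264 Ω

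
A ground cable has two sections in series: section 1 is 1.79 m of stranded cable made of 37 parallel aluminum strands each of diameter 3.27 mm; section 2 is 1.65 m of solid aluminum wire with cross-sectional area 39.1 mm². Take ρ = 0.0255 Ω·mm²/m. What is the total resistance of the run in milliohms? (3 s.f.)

1.22 mΩ

ρ = 0.0255 Ω·mm²/m = 2.55×10^-8 Ω·m
Section 1: A_strand = π(1.6350e-03)² = 8.398e-06 m²; R₁ = ρL/(N·A_s) = (2.55×10^-8)(1.79)/(37×8.398e-06) = 1.469×10^-4 Ω
Section 2: A = 39.1 mm² = 3.910e-05 m²
R₂ = (2.55×10^-8)(1.65)/(3.910e-05) = 0.001076 Ω
R = R₁ + R₂ = 1.22 mΩ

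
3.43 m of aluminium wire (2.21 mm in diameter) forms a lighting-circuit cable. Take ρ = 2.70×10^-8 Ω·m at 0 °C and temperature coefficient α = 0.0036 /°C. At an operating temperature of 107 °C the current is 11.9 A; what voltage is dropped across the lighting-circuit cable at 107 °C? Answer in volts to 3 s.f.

A = π(d/2)² = π(1.1050e-03 m)² = 3.836e-06 m²
R₍0₎ = ρL/A = (2.70×10^-8)(3.43)/(3.836e-06) = 0.02414 Ω
R₍107₎ = R₍0₎(1 + αΔT) = 0.02414 × (1 + 0.0036×107) = 0.03344 Ω
V = IR = 11.9 × 0.03344 = 0.398 V

0.398 V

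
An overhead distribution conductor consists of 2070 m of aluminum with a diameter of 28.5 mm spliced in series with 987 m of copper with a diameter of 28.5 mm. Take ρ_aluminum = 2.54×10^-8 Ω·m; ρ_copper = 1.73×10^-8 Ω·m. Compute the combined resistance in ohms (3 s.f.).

0.109 Ω

Segment 1: A = π(d/2)² = π(1.4250e-02 m)² = 6.379e-04 m²
R₁ = ρL/A = (2.54×10^-8)(2070)/(6.379e-04) = 0.08242 Ω
R₂ = (1.73×10^-8)(987)/(6.379e-04) = 0.02677 Ω
R = R₁ + R₂ = 0.109 Ω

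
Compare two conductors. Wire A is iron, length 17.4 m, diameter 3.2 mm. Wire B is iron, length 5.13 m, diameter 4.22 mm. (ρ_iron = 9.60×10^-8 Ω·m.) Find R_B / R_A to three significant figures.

R ∝ ρL/d², so R_B/R_A = (L_B/L_A) × (d_A/d_B)²
= (5.13/17.4) × (3.2/4.22)² = 0.170

0.170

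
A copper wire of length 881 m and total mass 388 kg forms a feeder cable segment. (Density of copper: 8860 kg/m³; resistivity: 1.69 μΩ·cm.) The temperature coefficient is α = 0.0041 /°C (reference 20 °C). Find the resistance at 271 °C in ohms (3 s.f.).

0.608 Ω

ρ = 1.69 μΩ·cm = 1.69×10^-8 Ω·m
A = m/(density·L) = 388/(8860×881) = 4.9708e-05 m²
R = ρL/A = (1.69×10^-8)(881)/(4.9708e-05) = 0.2995 Ω
R(271 °C) = 0.2995 × (1 + 0.0041×251) = 0.608 Ω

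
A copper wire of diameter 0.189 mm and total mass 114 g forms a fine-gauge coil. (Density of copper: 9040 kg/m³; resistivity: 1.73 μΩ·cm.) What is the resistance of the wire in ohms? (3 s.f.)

277 Ω

ρ = 1.73 μΩ·cm = 1.73×10^-8 Ω·m
A = π(d/2)² = π(9.4500e-05 m)² = 2.8055e-08 m²
L = m/(density·A) = 0.114/(9040×2.8055e-08) = 449.5 m
R = ρL/A = (1.73×10^-8)(449.5)/(2.8055e-08) = 277 Ω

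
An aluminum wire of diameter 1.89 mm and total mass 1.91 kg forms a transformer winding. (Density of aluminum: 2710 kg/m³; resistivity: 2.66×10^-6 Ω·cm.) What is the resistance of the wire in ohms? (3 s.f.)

2.38 Ω

ρ = 2.66×10^-6 Ω·cm = 2.66×10^-8 Ω·m
A = π(d/2)² = π(9.4500e-04 m)² = 2.8055e-06 m²
L = m/(density·A) = 1.91/(2710×2.8055e-06) = 251.2 m
R = ρL/A = (2.66×10^-8)(251.2)/(2.8055e-06) = 2.38 Ω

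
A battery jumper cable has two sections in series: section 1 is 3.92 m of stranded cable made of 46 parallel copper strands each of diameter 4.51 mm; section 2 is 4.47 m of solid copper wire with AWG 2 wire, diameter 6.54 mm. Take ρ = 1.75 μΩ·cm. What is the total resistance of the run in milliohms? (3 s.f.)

ρ = 1.75 μΩ·cm = 1.75×10^-8 Ω·m
Section 1: A_strand = π(2.2550e-03)² = 1.598e-05 m²; R₁ = ρL/(N·A_s) = (1.75×10^-8)(3.92)/(46×1.598e-05) = 9.335×10^-5 Ω
Section 2: A = π(6.54/2 mm)² = π(3.2700e-03 m)² = 3.359e-05 m²
R₂ = (1.75×10^-8)(4.47)/(3.359e-05) = 0.002329 Ω
R = R₁ + R₂ = 2.42 mΩ

2.42 mΩ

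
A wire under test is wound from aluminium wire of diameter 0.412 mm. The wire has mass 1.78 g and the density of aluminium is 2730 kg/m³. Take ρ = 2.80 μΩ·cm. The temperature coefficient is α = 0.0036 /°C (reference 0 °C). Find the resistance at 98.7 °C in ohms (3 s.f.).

1.39 Ω

ρ = 2.80 μΩ·cm = 2.80×10^-8 Ω·m
A = π(d/2)² = π(2.0600e-04 m)² = 1.3332e-07 m²
L = m/(density·A) = 0.00178/(2730×1.3332e-07) = 4.891 m
R = ρL/A = (2.80×10^-8)(4.891)/(1.3332e-07) = 1.027 Ω
R(98.7 °C) = 1.027 × (1 + 0.0036×98.7) = 1.39 Ω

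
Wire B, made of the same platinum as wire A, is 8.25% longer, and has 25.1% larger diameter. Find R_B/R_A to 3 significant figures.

0.692

R ∝ L/d², so R_B/R_A = (1 + 8.25/100) × (1 + 25.1/100)⁻²
= 1.083 × 0.639 = 0.692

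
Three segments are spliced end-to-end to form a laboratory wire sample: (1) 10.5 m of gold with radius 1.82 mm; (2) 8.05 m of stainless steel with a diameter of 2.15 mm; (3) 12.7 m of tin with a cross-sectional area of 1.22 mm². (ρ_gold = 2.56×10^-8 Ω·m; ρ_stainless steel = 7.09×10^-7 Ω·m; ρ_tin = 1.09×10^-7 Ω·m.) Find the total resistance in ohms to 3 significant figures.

2.73 Ω

Seg 1: A = πr² = π(1.8200e-03 m)² = 1.041e-05 m²
R_1 = (2.56×10^-8)(10.5)/(1.041e-05) = 0.02583 Ω
Seg 2: A = π(d/2)² = π(1.0750e-03 m)² = 3.631e-06 m²
R_2 = (7.09×10^-7)(8.05)/(3.631e-06) = 1.572 Ω
Seg 3: A = 1.22 mm² = 1.220e-06 m²
R_3 = (1.09×10^-7)(12.7)/(1.220e-06) = 1.135 Ω
R_total = R_1 + R_2 + R_3 = 2.73 Ω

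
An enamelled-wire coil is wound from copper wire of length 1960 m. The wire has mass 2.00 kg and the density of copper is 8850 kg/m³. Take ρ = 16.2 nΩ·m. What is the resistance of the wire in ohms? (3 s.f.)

ρ = 16.2 nΩ·m = 1.62×10^-8 Ω·m
A = m/(density·L) = 2/(8850×1960) = 1.1530e-07 m²
R = ρL/A = (1.62×10^-8)(1960)/(1.1530e-07) = 275 Ω

275 Ω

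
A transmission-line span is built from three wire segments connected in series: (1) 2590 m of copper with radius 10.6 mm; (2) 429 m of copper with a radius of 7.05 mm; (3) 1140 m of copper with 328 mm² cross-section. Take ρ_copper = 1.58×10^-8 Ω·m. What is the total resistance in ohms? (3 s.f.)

Seg 1: A = πr² = π(1.0600e-02 m)² = 3.530e-04 m²
R_1 = (1.58×10^-8)(2590)/(3.530e-04) = 0.1159 Ω
Seg 2: A = πr² = π(7.0500e-03 m)² = 1.561e-04 m²
R_2 = (1.58×10^-8)(429)/(1.561e-04) = 0.04341 Ω
Seg 3: A = 328 mm² = 3.280e-04 m²
R_3 = (1.58×10^-8)(1140)/(3.280e-04) = 0.05491 Ω
R_total = R_1 + R_2 + R_3 = 0.214 Ω

0.214 Ω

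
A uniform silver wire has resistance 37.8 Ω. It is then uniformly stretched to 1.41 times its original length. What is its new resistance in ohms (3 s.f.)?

Volume constant ⇒ A' = A/k with k = 1.41. R' = ρ(kL)/(A/k) = k²R.
R' = 1.988 × 37.8 = 75.2 Ω

75.2 Ω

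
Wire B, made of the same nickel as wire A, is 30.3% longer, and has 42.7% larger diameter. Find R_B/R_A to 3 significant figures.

R ∝ L/d², so R_B/R_A = (1 + 30.3/100) × (1 + 42.7/100)⁻²
= 1.303 × 0.4911 = 0.640

0.640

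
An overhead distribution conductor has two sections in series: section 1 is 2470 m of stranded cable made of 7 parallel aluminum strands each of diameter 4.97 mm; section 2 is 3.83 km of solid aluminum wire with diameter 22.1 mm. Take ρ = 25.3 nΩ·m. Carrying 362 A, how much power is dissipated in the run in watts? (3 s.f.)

ρ = 25.3 nΩ·m = 2.53×10^-8 Ω·m
Section 1: A_strand = π(2.4850e-03)² = 1.940e-05 m²; R₁ = ρL/(N·A_s) = (2.53×10^-8)(2470)/(7×1.940e-05) = 0.4602 Ω
Section 2: A = π(d/2)² = π(1.1050e-02 m)² = 3.836e-04 m²
R₂ = (2.53×10^-8)(3830)/(3.836e-04) = 0.2526 Ω
R = R₁ + R₂ = 0.7128 Ω
P = I²R = (362)² × 0.7128 = 93400 W

93400 W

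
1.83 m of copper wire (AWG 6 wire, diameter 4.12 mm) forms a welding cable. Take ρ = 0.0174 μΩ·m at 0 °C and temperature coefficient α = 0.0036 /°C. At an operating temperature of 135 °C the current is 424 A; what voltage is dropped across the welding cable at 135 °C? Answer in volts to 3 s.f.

ρ = 0.0174 μΩ·m = 1.74×10^-8 Ω·m
A = π(4.12/2 mm)² = π(2.0600e-03 m)² = 1.333e-05 m²
R₍0₎ = ρL/A = (1.74×10^-8)(1.83)/(1.333e-05) = 0.002388 Ω
R₍135₎ = R₍0₎(1 + αΔT) = 0.002388 × (1 + 0.0036×135) = 0.003549 Ω
V = IR = 424 × 0.003549 = 1.50 V

1.50 V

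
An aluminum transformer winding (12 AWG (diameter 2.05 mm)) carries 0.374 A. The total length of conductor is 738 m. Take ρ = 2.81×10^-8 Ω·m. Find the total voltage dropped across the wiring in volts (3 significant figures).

2.35 V

A = π(2.05/2 mm)² = π(1.0250e-03 m)² = 3.301e-06 m²
R = ρL/A = (2.81×10^-8)(738)/(3.301e-06) = 6.283 Ω
V = IR = 0.374 × 6.283 = 2.35 V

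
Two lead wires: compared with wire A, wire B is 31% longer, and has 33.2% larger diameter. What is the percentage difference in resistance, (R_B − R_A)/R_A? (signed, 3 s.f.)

-26.2%

R ∝ L/d², so R_B/R_A = (1 + 31/100) × (1 + 33.2/100)⁻²
= 1.31 × 0.5636 = 0.7383
(R_B − R_A)/R_A = 0.7383 − 1 = -26.2%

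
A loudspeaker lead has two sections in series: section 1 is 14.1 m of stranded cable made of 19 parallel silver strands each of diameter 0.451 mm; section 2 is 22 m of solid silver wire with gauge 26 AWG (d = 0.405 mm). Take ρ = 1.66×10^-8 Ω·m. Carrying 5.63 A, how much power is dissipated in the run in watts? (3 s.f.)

92.3 W

Section 1: A_strand = π(2.2550e-04)² = 1.598e-07 m²; R₁ = ρL/(N·A_s) = (1.66×10^-8)(14.1)/(19×1.598e-07) = 0.07711 Ω
Section 2: A = π(0.405/2 mm)² = π(2.0250e-04 m)² = 1.288e-07 m²
R₂ = (1.66×10^-8)(22)/(1.288e-07) = 2.835 Ω
R = R₁ + R₂ = 2.912 Ω
P = I²R = (5.63)² × 2.912 = 92.3 W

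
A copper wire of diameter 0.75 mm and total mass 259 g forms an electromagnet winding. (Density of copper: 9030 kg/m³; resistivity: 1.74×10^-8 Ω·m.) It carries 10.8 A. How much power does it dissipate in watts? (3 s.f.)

A = π(d/2)² = π(3.7500e-04 m)² = 4.4179e-07 m²
L = m/(density·A) = 0.259/(9030×4.4179e-07) = 64.92 m
R = ρL/A = (1.74×10^-8)(64.92)/(4.4179e-07) = 2.557 Ω
P = I²R = (10.8)² × 2.557 = 298 W

298 W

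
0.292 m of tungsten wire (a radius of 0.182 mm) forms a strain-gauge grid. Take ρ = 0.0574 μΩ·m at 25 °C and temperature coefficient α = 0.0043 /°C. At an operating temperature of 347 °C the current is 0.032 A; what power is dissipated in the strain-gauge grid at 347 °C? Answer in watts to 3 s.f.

3.93×10^-4 W

ρ = 0.0574 μΩ·m = 5.74×10^-8 Ω·m
A = πr² = π(1.8200e-04 m)² = 1.041e-07 m²
R₍25₎ = ρL/A = (5.74×10^-8)(0.292)/(1.041e-07) = 0.1611 Ω
R₍347₎ = R₍25₎(1 + αΔT) = 0.1611 × (1 + 0.0043×322) = 0.3841 Ω
P = I²R = (0.032)² × 0.3841 = 3.93×10^-4 W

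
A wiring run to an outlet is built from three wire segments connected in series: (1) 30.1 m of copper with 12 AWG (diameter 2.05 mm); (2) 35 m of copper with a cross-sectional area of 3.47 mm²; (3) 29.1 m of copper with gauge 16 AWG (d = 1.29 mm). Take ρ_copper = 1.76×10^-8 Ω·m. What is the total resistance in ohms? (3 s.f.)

Seg 1: A = π(2.05/2 mm)² = π(1.0250e-03 m)² = 3.301e-06 m²
R_1 = (1.76×10^-8)(30.1)/(3.301e-06) = 0.1605 Ω
Seg 2: A = 3.47 mm² = 3.470e-06 m²
R_2 = (1.76×10^-8)(35)/(3.470e-06) = 0.1775 Ω
Seg 3: A = π(1.29/2 mm)² = π(6.4500e-04 m)² = 1.307e-06 m²
R_3 = (1.76×10^-8)(29.1)/(1.307e-06) = 0.3919 Ω
R_total = R_1 + R_2 + R_3 = 0.730 Ω

0.730 Ω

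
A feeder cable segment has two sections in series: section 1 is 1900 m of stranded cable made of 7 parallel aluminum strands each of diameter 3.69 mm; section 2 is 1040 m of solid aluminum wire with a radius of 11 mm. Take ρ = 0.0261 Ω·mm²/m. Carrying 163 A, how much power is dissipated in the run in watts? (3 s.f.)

ρ = 0.0261 Ω·mm²/m = 2.61×10^-8 Ω·m
Section 1: A_strand = π(1.8450e-03)² = 1.069e-05 m²; R₁ = ρL/(N·A_s) = (2.61×10^-8)(1900)/(7×1.069e-05) = 0.6625 Ω
Section 2: A = πr² = π(1.1000e-02 m)² = 3.801e-04 m²
R₂ = (2.61×10^-8)(1040)/(3.801e-04) = 0.07141 Ω
R = R₁ + R₂ = 0.7339 Ω
P = I²R = (163)² × 0.7339 = 19500 W

19500 W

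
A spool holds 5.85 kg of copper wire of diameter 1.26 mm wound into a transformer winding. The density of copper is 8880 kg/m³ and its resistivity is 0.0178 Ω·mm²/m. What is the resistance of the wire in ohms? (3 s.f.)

ρ = 0.0178 Ω·mm²/m = 1.78×10^-8 Ω·m
A = π(d/2)² = π(6.3000e-04 m)² = 1.2469e-06 m²
L = m/(density·A) = 5.85/(8880×1.2469e-06) = 528.3 m
R = ρL/A = (1.78×10^-8)(528.3)/(1.2469e-06) = 7.54 Ω

7.54 Ω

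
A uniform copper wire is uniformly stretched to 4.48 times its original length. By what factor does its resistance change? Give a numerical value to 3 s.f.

Volume constant ⇒ A' = A/k with k = 4.48. R' = ρ(kL)/(A/k) = k²R.
Factor = 20.1

20.1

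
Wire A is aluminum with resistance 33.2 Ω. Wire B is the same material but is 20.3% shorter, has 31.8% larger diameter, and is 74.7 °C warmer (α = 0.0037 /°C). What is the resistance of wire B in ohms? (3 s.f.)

19.4 Ω

R ∝ ρL/d² with ρ ∝ (1+αΔT), so R_B/R_A = (1 − 20.3/100) × (1 + 31.8/100)⁻² × (1 + 0.0037×74.7)
= 0.797 × 0.5757 × 1.276 = 0.5856
R_B = 0.5856 × 33.2 = 19.4 Ω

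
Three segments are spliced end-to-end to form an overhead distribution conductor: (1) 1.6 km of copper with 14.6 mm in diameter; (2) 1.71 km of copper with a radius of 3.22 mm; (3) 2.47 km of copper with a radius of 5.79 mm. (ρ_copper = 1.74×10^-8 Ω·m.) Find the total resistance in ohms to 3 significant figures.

Seg 1: A = π(d/2)² = π(7.3000e-03 m)² = 1.674e-04 m²
R_1 = (1.74×10^-8)(1600)/(1.674e-04) = 0.1663 Ω
Seg 2: A = πr² = π(3.2200e-03 m)² = 3.257e-05 m²
R_2 = (1.74×10^-8)(1710)/(3.257e-05) = 0.9134 Ω
Seg 3: A = πr² = π(5.7900e-03 m)² = 1.053e-04 m²
R_3 = (1.74×10^-8)(2470)/(1.053e-04) = 0.4081 Ω
R_total = R_1 + R_2 + R_3 = 1.49 Ω

1.49 Ω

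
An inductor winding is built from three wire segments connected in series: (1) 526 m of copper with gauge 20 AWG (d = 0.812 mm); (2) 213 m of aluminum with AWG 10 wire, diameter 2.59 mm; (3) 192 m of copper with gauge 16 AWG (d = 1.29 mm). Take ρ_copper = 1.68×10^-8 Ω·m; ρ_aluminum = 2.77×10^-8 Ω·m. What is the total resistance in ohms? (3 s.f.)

20.7 Ω

Seg 1: A = π(0.812/2 mm)² = π(4.0600e-04 m)² = 5.178e-07 m²
R_1 = (1.68×10^-8)(526)/(5.178e-07) = 17.06 Ω
Seg 2: A = π(2.59/2 mm)² = π(1.2950e-03 m)² = 5.269e-06 m²
R_2 = (2.77×10^-8)(213)/(5.269e-06) = 1.12 Ω
Seg 3: A = π(1.29/2 mm)² = π(6.4500e-04 m)² = 1.307e-06 m²
R_3 = (1.68×10^-8)(192)/(1.307e-06) = 2.468 Ω
R_total = R_1 + R_2 + R_3 = 20.7 Ω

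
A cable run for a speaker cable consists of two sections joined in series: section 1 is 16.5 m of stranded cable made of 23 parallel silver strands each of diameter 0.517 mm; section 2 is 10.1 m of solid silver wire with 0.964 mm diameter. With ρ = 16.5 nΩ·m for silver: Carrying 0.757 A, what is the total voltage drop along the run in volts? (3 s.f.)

ρ = 16.5 nΩ·m = 1.65×10^-8 Ω·m
Section 1: A_strand = π(2.5850e-04)² = 2.099e-07 m²; R₁ = ρL/(N·A_s) = (1.65×10^-8)(16.5)/(23×2.099e-07) = 0.05639 Ω
Section 2: A = π(d/2)² = π(4.8200e-04 m)² = 7.299e-07 m²
R₂ = (1.65×10^-8)(10.1)/(7.299e-07) = 0.2283 Ω
R = R₁ + R₂ = 0.2847 Ω
V = IR = 0.757 × 0.2847 = 0.216 V

0.216 V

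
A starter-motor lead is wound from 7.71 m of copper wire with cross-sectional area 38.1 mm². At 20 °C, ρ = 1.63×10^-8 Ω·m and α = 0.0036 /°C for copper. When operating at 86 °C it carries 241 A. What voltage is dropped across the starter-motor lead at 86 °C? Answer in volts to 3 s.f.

0.984 V

A = 38.1 mm² = 3.810e-05 m²
R₍20₎ = ρL/A = (1.63×10^-8)(7.71)/(3.810e-05) = 0.003299 Ω
R₍86₎ = R₍20₎(1 + αΔT) = 0.003299 × (1 + 0.0036×66) = 0.004082 Ω
V = IR = 241 × 0.004082 = 0.984 V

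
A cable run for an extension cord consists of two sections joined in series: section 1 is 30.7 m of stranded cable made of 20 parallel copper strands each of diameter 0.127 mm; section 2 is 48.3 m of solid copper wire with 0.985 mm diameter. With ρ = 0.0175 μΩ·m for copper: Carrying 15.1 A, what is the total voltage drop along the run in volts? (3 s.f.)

ρ = 0.0175 μΩ·m = 1.75×10^-8 Ω·m
Section 1: A_strand = π(6.3500e-05)² = 1.267e-08 m²; R₁ = ρL/(N·A_s) = (1.75×10^-8)(30.7)/(20×1.267e-08) = 2.121 Ω
Section 2: A = π(d/2)² = π(4.9250e-04 m)² = 7.620e-07 m²
R₂ = (1.75×10^-8)(48.3)/(7.620e-07) = 1.109 Ω
R = R₁ + R₂ = 3.23 Ω
V = IR = 15.1 × 3.23 = 48.8 V

48.8 V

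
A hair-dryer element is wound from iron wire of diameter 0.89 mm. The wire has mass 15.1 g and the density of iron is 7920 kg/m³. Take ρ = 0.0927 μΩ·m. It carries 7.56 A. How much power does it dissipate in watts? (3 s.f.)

ρ = 0.0927 μΩ·m = 9.27×10^-8 Ω·m
A = π(d/2)² = π(4.4500e-04 m)² = 6.2211e-07 m²
L = m/(density·A) = 0.0151/(7920×6.2211e-07) = 3.065 m
R = ρL/A = (9.27×10^-8)(3.065)/(6.2211e-07) = 0.4567 Ω
P = I²R = (7.56)² × 0.4567 = 26.1 W

26.1 W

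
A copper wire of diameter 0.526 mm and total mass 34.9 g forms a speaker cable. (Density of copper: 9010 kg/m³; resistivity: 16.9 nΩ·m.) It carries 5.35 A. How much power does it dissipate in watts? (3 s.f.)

39.7 W

ρ = 16.9 nΩ·m = 1.69×10^-8 Ω·m
A = π(d/2)² = π(2.6300e-04 m)² = 2.1730e-07 m²
L = m/(density·A) = 0.0349/(9010×2.1730e-07) = 17.83 m
R = ρL/A = (1.69×10^-8)(17.83)/(2.1730e-07) = 1.386 Ω
P = I²R = (5.35)² × 1.386 = 39.7 W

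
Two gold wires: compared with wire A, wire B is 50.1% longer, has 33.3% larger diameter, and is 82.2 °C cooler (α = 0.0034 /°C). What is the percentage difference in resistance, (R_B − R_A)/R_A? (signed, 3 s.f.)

-39.1%

R ∝ ρL/d² with ρ ∝ (1+αΔT), so R_B/R_A = (1 + 50.1/100) × (1 + 33.3/100)⁻² × (1 − 0.0034×82.2)
= 1.501 × 0.5628 × 0.7205 = 0.6087
(R_B − R_A)/R_A = 0.6087 − 1 = -39.1%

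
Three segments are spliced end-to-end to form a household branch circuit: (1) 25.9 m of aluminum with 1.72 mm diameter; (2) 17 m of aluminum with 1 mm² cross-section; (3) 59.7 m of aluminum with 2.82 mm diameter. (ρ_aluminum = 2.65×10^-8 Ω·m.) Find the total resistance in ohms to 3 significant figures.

0.999 Ω

Seg 1: A = π(d/2)² = π(8.6000e-04 m)² = 2.324e-06 m²
R_1 = (2.65×10^-8)(25.9)/(2.324e-06) = 0.2954 Ω
Seg 2: A = 1 mm² = 1.000e-06 m²
R_2 = (2.65×10^-8)(17)/(1.000e-06) = 0.4505 Ω
Seg 3: A = π(d/2)² = π(1.4100e-03 m)² = 6.246e-06 m²
R_3 = (2.65×10^-8)(59.7)/(6.246e-06) = 0.2533 Ω
R_total = R_1 + R_2 + R_3 = 0.999 Ω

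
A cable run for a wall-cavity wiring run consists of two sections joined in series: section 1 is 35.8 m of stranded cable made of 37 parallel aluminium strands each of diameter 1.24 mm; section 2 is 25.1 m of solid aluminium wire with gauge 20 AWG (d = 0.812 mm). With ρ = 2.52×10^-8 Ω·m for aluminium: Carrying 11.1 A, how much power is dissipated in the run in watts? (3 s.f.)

Section 1: A_strand = π(6.2000e-04)² = 1.208e-06 m²; R₁ = ρL/(N·A_s) = (2.52×10^-8)(35.8)/(37×1.208e-06) = 0.02019 Ω
Section 2: A = π(0.812/2 mm)² = π(4.0600e-04 m)² = 5.178e-07 m²
R₂ = (2.52×10^-8)(25.1)/(5.178e-07) = 1.221 Ω
R = R₁ + R₂ = 1.242 Ω
P = I²R = (11.1)² × 1.242 = 153 W

153 W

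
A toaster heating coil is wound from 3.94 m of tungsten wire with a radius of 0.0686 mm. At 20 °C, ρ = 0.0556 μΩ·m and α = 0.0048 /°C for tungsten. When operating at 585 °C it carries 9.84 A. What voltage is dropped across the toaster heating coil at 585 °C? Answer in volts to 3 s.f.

ρ = 0.0556 μΩ·m = 5.56×10^-8 Ω·m
A = πr² = π(6.8600e-05 m)² = 1.478e-08 m²
R₍20₎ = ρL/A = (5.56×10^-8)(3.94)/(1.478e-08) = 14.82 Ω
R₍585₎ = R₍20₎(1 + αΔT) = 14.82 × (1 + 0.0048×565) = 55 Ω
V = IR = 9.84 × 55 = 541 V

541 V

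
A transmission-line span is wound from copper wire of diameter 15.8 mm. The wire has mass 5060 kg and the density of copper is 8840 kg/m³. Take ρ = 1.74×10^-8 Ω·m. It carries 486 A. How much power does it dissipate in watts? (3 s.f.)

61200 W

A = π(d/2)² = π(7.9000e-03 m)² = 1.9607e-04 m²
L = m/(density·A) = 5060/(8840×1.9607e-04) = 2919 m
R = ρL/A = (1.74×10^-8)(2919)/(1.9607e-04) = 0.2591 Ω
P = I²R = (486)² × 0.2591 = 61200 W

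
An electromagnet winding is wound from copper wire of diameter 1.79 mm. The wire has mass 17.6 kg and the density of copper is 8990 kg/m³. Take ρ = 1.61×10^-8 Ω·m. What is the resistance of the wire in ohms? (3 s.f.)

4.98 Ω

A = π(d/2)² = π(8.9500e-04 m)² = 2.5165e-06 m²
L = m/(density·A) = 17.6/(8990×2.5165e-06) = 778 m
R = ρL/A = (1.61×10^-8)(778)/(2.5165e-06) = 4.98 Ω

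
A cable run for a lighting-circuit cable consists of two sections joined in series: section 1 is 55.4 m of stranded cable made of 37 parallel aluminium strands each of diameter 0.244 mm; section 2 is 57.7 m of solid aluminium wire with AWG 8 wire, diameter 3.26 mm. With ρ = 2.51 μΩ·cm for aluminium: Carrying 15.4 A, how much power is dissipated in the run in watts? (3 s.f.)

ρ = 2.51 μΩ·cm = 2.51×10^-8 Ω·m
Section 1: A_strand = π(1.2200e-04)² = 4.676e-08 m²; R₁ = ρL/(N·A_s) = (2.51×10^-8)(55.4)/(37×4.676e-08) = 0.8037 Ω
Section 2: A = π(3.26/2 mm)² = π(1.6300e-03 m)² = 8.347e-06 m²
R₂ = (2.51×10^-8)(57.7)/(8.347e-06) = 0.1735 Ω
R = R₁ + R₂ = 0.9772 Ω
P = I²R = (15.4)² × 0.9772 = 232 W

232 W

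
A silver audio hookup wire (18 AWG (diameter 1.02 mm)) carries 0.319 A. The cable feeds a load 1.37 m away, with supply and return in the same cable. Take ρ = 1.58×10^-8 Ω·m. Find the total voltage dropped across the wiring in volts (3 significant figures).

0.0169 V

A = π(1.02/2 mm)² = π(5.1000e-04 m)² = 8.171e-07 m²
Total conductor length (both ways) L = 2 × 1.37 = 2.74 m
R = ρL/A = (1.58×10^-8)(2.74)/(8.171e-07) = 0.05298 Ω
V = IR = 0.319 × 0.05298 = 0.0169 V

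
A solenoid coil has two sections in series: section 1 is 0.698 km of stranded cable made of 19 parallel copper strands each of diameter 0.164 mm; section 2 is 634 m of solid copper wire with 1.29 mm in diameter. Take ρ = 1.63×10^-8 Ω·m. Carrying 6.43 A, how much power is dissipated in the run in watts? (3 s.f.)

Section 1: A_strand = π(8.2000e-05)² = 2.112e-08 m²; R₁ = ρL/(N·A_s) = (1.63×10^-8)(698)/(19×2.112e-08) = 28.35 Ω
Section 2: A = π(d/2)² = π(6.4500e-04 m)² = 1.307e-06 m²
R₂ = (1.63×10^-8)(634)/(1.307e-06) = 7.907 Ω
R = R₁ + R₂ = 36.25 Ω
P = I²R = (6.43)² × 36.25 = 1500 W

1500 W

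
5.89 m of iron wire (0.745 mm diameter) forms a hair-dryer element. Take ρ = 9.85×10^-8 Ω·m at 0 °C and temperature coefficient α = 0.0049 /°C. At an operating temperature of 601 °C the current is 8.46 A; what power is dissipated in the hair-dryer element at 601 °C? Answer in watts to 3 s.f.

376 W

A = π(d/2)² = π(3.7250e-04 m)² = 4.359e-07 m²
R₍0₎ = ρL/A = (9.85×10^-8)(5.89)/(4.359e-07) = 1.331 Ω
R₍601₎ = R₍0₎(1 + αΔT) = 1.331 × (1 + 0.0049×601) = 5.25 Ω
P = I²R = (8.46)² × 5.25 = 376 W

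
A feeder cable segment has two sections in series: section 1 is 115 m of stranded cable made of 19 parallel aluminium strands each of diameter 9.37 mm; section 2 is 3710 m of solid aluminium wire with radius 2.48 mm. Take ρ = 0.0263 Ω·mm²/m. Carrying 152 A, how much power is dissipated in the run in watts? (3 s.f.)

ρ = 0.0263 Ω·mm²/m = 2.63×10^-8 Ω·m
Section 1: A_strand = π(4.6850e-03)² = 6.896e-05 m²; R₁ = ρL/(N·A_s) = (2.63×10^-8)(115)/(19×6.896e-05) = 0.002309 Ω
Section 2: A = πr² = π(2.4800e-03 m)² = 1.932e-05 m²
R₂ = (2.63×10^-8)(3710)/(1.932e-05) = 5.05 Ω
R = R₁ + R₂ = 5.052 Ω
P = I²R = (152)² × 5.052 = 1.17×10^5 W

1.17×10^5 W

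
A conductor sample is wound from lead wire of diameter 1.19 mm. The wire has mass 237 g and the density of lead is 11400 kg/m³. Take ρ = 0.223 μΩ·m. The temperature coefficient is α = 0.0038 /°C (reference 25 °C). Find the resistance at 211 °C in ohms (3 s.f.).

6.40 Ω

ρ = 0.223 μΩ·m = 2.23×10^-7 Ω·m
A = π(d/2)² = π(5.9500e-04 m)² = 1.1122e-06 m²
L = m/(density·A) = 0.237/(11400×1.1122e-06) = 18.69 m
R = ρL/A = (2.23×10^-7)(18.69)/(1.1122e-06) = 3.748 Ω
R(211 °C) = 3.748 × (1 + 0.0038×186) = 6.40 Ω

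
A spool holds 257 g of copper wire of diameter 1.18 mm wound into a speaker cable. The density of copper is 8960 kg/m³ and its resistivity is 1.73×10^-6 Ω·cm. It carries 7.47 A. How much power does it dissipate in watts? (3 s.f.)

23.2 W

ρ = 1.73×10^-6 Ω·cm = 1.73×10^-8 Ω·m
A = π(d/2)² = π(5.9000e-04 m)² = 1.0936e-06 m²
L = m/(density·A) = 0.257/(8960×1.0936e-06) = 26.23 m
R = ρL/A = (1.73×10^-8)(26.23)/(1.0936e-06) = 0.4149 Ω
P = I²R = (7.47)² × 0.4149 = 23.2 W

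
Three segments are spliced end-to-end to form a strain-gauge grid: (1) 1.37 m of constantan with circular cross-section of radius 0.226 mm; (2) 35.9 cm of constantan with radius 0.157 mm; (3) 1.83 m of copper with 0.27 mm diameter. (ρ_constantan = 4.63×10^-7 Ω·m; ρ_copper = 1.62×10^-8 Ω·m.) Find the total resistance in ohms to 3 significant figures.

Seg 1: A = πr² = π(2.2600e-04 m)² = 1.605e-07 m²
R_1 = (4.63×10^-7)(1.37)/(1.605e-07) = 3.953 Ω
Seg 2: A = πr² = π(1.5700e-04 m)² = 7.744e-08 m²
R_2 = (4.63×10^-7)(0.359)/(7.744e-08) = 2.146 Ω
Seg 3: A = π(d/2)² = π(1.3500e-04 m)² = 5.726e-08 m²
R_3 = (1.62×10^-8)(1.83)/(5.726e-08) = 0.5178 Ω
R_total = R_1 + R_2 + R_3 = 6.62 Ω

6.62 Ω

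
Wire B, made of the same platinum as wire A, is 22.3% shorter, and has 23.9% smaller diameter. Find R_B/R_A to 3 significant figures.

R ∝ L/d², so R_B/R_A = (1 − 22.3/100) × (1 − 23.9/100)⁻²
= 0.777 × 1.727 = 1.34

1.34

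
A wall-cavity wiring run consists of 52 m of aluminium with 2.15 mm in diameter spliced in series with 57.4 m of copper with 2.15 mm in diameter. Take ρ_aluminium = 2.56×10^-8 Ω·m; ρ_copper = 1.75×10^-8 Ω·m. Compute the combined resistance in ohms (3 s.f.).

Segment 1: A = π(d/2)² = π(1.0750e-03 m)² = 3.631e-06 m²
R₁ = ρL/A = (2.56×10^-8)(52)/(3.631e-06) = 0.3667 Ω
R₂ = (1.75×10^-8)(57.4)/(3.631e-06) = 0.2767 Ω
R = R₁ + R₂ = 0.643 Ω

0.643 Ω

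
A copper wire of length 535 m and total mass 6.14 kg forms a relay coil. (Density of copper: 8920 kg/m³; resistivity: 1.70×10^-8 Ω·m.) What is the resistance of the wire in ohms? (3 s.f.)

A = m/(density·L) = 6.14/(8920×535) = 1.2866e-06 m²
R = ρL/A = (1.70×10^-8)(535)/(1.2866e-06) = 7.07 Ω

7.07 Ω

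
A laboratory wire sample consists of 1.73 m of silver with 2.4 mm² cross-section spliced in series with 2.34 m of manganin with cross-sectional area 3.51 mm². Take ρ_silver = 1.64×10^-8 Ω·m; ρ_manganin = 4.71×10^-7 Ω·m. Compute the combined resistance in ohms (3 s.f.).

Segment 1: A = 2.4 mm² = 2.400e-06 m²
R₁ = ρL/A = (1.64×10^-8)(1.73)/(2.400e-06) = 0.01182 Ω
Segment 2: A = 3.51 mm² = 3.510e-06 m²
R₂ = (4.71×10^-7)(2.34)/(3.510e-06) = 0.314 Ω
R = R₁ + R₂ = 0.326 Ω

0.326 Ω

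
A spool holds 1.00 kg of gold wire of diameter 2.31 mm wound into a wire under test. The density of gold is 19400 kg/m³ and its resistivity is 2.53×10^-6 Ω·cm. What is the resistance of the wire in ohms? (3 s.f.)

ρ = 2.53×10^-6 Ω·cm = 2.53×10^-8 Ω·m
A = π(d/2)² = π(1.1550e-03 m)² = 4.1910e-06 m²
L = m/(density·A) = 1/(19400×4.1910e-06) = 12.3 m
R = ρL/A = (2.53×10^-8)(12.3)/(4.1910e-06) = 0.0742 Ω

0.0742 Ω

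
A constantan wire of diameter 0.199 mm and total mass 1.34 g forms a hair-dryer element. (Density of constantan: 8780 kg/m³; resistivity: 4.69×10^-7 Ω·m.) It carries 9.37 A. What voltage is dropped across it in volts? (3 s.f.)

693 V

A = π(d/2)² = π(9.9500e-05 m)² = 3.1103e-08 m²
L = m/(density·A) = 0.00134/(8780×3.1103e-08) = 4.907 m
R = ρL/A = (4.69×10^-7)(4.907)/(3.1103e-08) = 73.99 Ω
V = IR = 9.37 × 73.99 = 693 V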